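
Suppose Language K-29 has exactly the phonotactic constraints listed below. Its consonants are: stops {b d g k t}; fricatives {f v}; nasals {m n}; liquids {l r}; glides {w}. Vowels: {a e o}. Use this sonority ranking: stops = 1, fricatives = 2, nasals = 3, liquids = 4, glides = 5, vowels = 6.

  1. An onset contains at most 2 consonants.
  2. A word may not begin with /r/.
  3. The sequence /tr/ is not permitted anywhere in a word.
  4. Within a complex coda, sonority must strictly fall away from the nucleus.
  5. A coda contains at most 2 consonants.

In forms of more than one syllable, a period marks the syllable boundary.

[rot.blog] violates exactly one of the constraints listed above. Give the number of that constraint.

[rot.blog]: word begins with /r/.
This is a violation of constraint 2: "A word may not begin with /r/."
The remaining constraints (1, 3, 4, 5) are satisfied.

2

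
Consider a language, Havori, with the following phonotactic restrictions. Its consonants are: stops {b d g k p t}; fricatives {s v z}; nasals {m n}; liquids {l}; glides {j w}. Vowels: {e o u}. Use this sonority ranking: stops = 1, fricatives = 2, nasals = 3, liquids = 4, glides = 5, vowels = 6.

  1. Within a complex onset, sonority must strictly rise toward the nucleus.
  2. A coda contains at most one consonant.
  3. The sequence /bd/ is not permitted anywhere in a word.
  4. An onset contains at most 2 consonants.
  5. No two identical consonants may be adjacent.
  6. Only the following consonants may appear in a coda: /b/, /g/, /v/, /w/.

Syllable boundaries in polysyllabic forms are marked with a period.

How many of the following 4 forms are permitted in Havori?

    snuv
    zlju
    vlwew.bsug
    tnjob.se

1

snuv — σ1 onset /sn/ (2→3 rises), coda /v/ ok → permitted
zlju — violates constraint 4: syllable 1 onset /zlj/ has 3 consonants (> 2) → not permitted
vlwew.bsug — violates constraint 4: syllable 1 onset /vlw/ has 3 consonants (> 2) → not permitted
tnjob.se — violates constraint 4: syllable 1 onset /tnj/ has 3 consonants (> 2) → not permitted
Permitted: snuv → 1.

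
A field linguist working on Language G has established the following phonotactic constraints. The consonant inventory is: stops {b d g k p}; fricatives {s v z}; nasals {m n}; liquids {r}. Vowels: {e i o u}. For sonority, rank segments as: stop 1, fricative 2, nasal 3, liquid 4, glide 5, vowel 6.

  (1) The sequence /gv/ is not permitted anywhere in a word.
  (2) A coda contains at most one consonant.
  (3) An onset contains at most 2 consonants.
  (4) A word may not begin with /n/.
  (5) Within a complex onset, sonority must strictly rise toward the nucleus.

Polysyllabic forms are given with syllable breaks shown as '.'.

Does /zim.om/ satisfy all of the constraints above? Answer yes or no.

/zim.om/ — σ1 onset /z/, coda /m/ ok; σ2 onset /∅/, coda /m/ ok → licit

yes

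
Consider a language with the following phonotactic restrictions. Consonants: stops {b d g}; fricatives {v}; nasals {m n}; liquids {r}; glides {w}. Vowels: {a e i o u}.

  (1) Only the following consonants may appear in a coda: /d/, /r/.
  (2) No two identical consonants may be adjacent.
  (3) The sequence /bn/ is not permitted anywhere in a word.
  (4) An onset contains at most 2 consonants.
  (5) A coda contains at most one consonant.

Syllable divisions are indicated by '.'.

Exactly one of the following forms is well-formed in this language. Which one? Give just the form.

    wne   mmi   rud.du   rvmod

wne

wne — σ1 onset /wn/ (2C), coda /∅/ ok → well-formed
mmi — violates constraint 2: adjacent identical consonants /mm/ → ill-formed
rud.du — violates constraint 2: adjacent identical consonants /dd/ → ill-formed
rvmod — violates constraint 4: syllable 1 onset /rvm/ has 3 consonants (> 2) → ill-formed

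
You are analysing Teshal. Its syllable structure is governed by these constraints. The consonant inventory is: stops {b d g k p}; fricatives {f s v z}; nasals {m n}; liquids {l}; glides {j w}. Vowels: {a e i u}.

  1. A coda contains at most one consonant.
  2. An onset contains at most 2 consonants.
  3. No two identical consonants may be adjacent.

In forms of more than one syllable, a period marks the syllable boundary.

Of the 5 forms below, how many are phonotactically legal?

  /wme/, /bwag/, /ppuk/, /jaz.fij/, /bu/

4

/wme/ — σ1 onset /wm/ (2C), coda /∅/ ok → phonotactically legal
/bwag/ — σ1 onset /bw/ (2C), coda /g/ ok → phonotactically legal
/ppuk/ — violates constraint 3: adjacent identical consonants /pp/ → phonotactically illegal
/jaz.fij/ — σ1 onset /j/, coda /z/ ok; σ2 onset /f/, coda /j/ ok → phonotactically legal
/bu/ — σ1 onset /b/, coda /∅/ ok → phonotactically legal
Phonotactically legal: /wme/, /bwag/, /jaz.fij/, /bu/ → 4.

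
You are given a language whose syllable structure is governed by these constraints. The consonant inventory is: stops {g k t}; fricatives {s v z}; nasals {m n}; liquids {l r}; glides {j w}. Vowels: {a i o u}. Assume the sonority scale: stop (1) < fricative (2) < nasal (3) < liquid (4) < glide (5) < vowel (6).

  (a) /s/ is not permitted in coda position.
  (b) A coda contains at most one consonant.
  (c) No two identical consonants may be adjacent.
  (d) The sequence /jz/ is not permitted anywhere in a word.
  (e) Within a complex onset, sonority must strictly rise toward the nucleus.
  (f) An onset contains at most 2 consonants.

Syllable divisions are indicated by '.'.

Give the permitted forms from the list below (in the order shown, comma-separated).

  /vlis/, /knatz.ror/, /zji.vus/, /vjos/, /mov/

/vlis/ — violates constraint (a): syllable 1 coda contains /s/ → not permitted
/knatz.ror/ — violates constraint (b): syllable 1 coda /tz/ has 2 consonants (> 1) → not permitted
/zji.vus/ — violates constraint (a): syllable 2 coda contains /s/ → not permitted
/vjos/ — violates constraint (a): syllable 1 coda contains /s/ → not permitted
/mov/ — σ1 onset /m/, coda /v/ ok → permitted

/mov/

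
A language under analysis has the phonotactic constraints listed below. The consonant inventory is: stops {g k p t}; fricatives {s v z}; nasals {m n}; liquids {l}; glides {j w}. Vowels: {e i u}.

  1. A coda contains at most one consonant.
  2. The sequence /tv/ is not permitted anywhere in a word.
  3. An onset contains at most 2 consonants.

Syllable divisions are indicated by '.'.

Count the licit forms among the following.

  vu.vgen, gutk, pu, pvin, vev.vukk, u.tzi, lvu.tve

vu.vgen — σ1 onset /v/, coda /∅/ ok; σ2 onset /vg/ (2C), coda /n/ ok → licit
gutk — violates constraint 1: syllable 1 coda /tk/ has 2 consonants (> 1) → illicit
pu — σ1 onset /p/, coda /∅/ ok → licit
pvin — σ1 onset /pv/ (2C), coda /n/ ok → licit
vev.vukk — violates constraint 1: syllable 2 coda /kk/ has 2 consonants (> 1) → illicit
u.tzi — σ1 onset /∅/, coda /∅/ ok; σ2 onset /tz/ (2C), coda /∅/ ok → licit
lvu.tve — violates constraint 2: contains banned sequence /tv/ → illicit
Licit: vu.vgen, pu, pvin, u.tzi → 4.

4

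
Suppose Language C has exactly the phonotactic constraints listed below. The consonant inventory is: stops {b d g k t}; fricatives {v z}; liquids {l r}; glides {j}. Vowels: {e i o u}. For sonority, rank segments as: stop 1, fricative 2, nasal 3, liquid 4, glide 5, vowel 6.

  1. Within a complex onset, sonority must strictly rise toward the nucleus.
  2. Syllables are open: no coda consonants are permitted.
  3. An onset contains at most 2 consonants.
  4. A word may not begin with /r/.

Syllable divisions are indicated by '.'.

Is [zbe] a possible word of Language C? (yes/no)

no

[zbe] — violates constraint 1: syllable 1 onset /zb/: /z/ (fricative, 2) → /b/ (stop, 1) does not rise → not permitted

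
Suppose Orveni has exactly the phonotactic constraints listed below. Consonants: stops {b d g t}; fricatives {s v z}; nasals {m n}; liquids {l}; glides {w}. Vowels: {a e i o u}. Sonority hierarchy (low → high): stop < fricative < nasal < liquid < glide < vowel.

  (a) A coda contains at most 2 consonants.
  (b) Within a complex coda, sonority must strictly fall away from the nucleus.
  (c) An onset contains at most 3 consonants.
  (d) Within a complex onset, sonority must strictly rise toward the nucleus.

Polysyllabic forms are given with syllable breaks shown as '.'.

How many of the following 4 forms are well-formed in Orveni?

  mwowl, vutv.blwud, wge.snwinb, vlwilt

2

mwowl — σ1 onset /mw/ (3→5 rises), coda /wl/ (5→4 falls) ok → well-formed
vutv.blwud — violates constraint (b): syllable 1 coda /tv/: /t/ (stop, 1) → /v/ (fricative, 2) does not fall → ill-formed
wge.snwinb — violates constraint (d): syllable 1 onset /wg/: /w/ (glide, 5) → /g/ (stop, 1) does not rise → ill-formed
vlwilt — σ1 onset /vlw/ (2→4→5 rises), coda /lt/ (4→1 falls) ok → well-formed
Well-formed: mwowl, vlwilt → 2.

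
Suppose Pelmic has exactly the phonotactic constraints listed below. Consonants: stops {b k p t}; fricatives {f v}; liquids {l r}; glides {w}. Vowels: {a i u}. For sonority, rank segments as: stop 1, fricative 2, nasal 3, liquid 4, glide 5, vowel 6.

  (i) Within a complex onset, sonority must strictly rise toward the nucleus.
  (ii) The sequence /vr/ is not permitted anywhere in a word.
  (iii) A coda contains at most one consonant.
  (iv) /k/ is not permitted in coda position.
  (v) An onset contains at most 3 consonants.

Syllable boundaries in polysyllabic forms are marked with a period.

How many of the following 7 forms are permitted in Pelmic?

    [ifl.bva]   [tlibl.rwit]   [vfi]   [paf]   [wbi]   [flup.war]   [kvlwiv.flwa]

[ifl.bva] — violates constraint (iii): syllable 1 coda /fl/ has 2 consonants (> 1) → not permitted
[tlibl.rwit] — violates constraint (iii): syllable 1 coda /bl/ has 2 consonants (> 1) → not permitted
[vfi] — violates constraint (i): syllable 1 onset /vf/: /v/ (fricative, 2) → /f/ (fricative, 2) does not rise → not permitted
[paf] — σ1 onset /p/, coda /f/ ok → permitted
[wbi] — violates constraint (i): syllable 1 onset /wb/: /w/ (glide, 5) → /b/ (stop, 1) does not rise → not permitted
[flup.war] — σ1 onset /fl/ (2→4 rises), coda /p/ ok; σ2 onset /w/, coda /r/ ok → permitted
[kvlwiv.flwa] — violates constraint (v): syllable 1 onset /kvlw/ has 4 consonants (> 3) → not permitted
Permitted: [paf], [flup.war] → 2.

2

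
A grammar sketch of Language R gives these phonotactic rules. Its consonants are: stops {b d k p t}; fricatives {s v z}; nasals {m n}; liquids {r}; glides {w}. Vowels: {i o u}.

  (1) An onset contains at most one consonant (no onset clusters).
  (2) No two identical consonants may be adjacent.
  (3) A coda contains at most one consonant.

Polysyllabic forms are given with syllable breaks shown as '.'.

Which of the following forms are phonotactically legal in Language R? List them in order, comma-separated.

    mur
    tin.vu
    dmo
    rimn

mur, tin.vu

mur — σ1 onset /m/, coda /r/ ok → phonotactically legal
tin.vu — σ1 onset /t/, coda /n/ ok; σ2 onset /v/, coda /∅/ ok → phonotactically legal
dmo — violates constraint 1: syllable 1 onset /dm/ has 2 consonants (> 1) → phonotactically illegal
rimn — violates constraint 3: syllable 1 coda /mn/ has 2 consonants (> 1) → phonotactically illegal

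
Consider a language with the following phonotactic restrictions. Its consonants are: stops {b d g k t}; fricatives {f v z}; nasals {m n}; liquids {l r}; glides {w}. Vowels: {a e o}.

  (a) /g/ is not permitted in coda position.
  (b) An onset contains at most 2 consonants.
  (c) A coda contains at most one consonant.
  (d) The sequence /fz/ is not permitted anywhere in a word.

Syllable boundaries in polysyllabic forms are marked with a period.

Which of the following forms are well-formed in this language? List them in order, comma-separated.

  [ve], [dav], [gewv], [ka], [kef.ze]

[ve] — σ1 onset /v/, coda /∅/ ok → well-formed
[dav] — σ1 onset /d/, coda /v/ ok → well-formed
[gewv] — violates constraint (c): syllable 1 coda /wv/ has 2 consonants (> 1) → ill-formed
[ka] — σ1 onset /k/, coda /∅/ ok → well-formed
[kef.ze] — violates constraint (d): contains banned sequence /fz/ → ill-formed

[ve], [dav], [ka]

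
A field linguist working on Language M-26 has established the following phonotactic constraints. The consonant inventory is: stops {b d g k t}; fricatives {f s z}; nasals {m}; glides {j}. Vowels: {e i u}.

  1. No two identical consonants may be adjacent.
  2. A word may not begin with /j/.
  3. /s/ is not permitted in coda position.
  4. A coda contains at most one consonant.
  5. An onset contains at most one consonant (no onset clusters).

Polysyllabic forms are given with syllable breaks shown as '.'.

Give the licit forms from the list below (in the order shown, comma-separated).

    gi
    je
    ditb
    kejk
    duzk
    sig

gi, sig

gi — σ1 onset /g/, coda /∅/ ok → licit
je — violates constraint 2: word begins with /j/ → illicit
ditb — violates constraint 4: syllable 1 coda /tb/ has 2 consonants (> 1) → illicit
kejk — violates constraint 4: syllable 1 coda /jk/ has 2 consonants (> 1) → illicit
duzk — violates constraint 4: syllable 1 coda /zk/ has 2 consonants (> 1) → illicit
sig — σ1 onset /s/, coda /g/ ok → licit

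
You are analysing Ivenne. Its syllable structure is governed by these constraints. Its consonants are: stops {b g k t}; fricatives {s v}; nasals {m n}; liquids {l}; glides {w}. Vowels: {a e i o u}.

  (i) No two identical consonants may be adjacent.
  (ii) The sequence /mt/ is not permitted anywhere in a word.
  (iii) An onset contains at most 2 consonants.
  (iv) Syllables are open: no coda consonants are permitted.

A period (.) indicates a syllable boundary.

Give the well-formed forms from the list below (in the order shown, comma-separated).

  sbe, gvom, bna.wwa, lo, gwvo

sbe, lo

sbe — σ1 onset /sb/ (2C), coda /∅/ ok → well-formed
gvom — violates constraint (iv): syllable 1 coda /m/ has 1 consonant (> 0) → ill-formed
bna.wwa — violates constraint (i): adjacent identical consonants /ww/ → ill-formed
lo — σ1 onset /l/, coda /∅/ ok → well-formed
gwvo — violates constraint (iii): syllable 1 onset /gwv/ has 3 consonants (> 2) → ill-formed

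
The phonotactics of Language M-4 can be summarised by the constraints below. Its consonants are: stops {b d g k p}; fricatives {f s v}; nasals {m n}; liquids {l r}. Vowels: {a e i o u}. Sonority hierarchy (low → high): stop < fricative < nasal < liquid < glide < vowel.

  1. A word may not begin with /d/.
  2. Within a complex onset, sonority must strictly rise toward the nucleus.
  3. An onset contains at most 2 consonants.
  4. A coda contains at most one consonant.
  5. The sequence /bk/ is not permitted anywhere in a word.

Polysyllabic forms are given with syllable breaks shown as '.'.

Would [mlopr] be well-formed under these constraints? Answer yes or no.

no

[mlopr] — violates constraint 4: syllable 1 coda /pr/ has 2 consonants (> 1) → ill-formed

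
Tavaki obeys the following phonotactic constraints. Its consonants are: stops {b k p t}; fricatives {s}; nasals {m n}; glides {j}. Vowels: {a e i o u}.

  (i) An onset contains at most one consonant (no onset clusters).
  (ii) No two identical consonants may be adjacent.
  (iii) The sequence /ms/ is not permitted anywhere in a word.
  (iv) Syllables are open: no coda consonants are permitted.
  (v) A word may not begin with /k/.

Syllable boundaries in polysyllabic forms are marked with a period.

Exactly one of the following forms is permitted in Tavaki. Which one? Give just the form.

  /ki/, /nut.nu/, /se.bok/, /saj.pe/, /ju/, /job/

/ju/

/ki/ — violates constraint (v): word begins with /k/ → not permitted
/nut.nu/ — violates constraint (iv): syllable 1 coda /t/ has 1 consonant (> 0) → not permitted
/se.bok/ — violates constraint (iv): syllable 2 coda /k/ has 1 consonant (> 0) → not permitted
/saj.pe/ — violates constraint (iv): syllable 1 coda /j/ has 1 consonant (> 0) → not permitted
/ju/ — σ1 onset /j/, coda /∅/ ok → permitted
/job/ — violates constraint (iv): syllable 1 coda /b/ has 1 consonant (> 0) → not permitted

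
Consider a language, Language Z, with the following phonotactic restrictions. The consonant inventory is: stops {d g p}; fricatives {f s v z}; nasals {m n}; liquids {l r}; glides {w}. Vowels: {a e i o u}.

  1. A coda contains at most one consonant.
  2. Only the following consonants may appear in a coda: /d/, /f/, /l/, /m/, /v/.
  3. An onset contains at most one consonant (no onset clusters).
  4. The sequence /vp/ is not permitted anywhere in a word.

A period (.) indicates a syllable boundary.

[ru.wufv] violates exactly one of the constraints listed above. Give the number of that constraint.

1

[ru.wufv]: syllable 2 coda /fv/ has 2 consonants (> 1).
This is a violation of constraint 1: "A coda contains at most one consonant."
The remaining constraints (2, 3, 4) are satisfied.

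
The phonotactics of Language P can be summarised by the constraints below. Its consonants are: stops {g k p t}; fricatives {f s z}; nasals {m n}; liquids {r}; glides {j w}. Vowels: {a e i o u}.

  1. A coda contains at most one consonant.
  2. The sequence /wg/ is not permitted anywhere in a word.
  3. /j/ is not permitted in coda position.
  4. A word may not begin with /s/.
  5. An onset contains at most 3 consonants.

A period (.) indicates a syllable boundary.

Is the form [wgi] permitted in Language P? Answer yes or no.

[wgi] — violates constraint 2: contains banned sequence /wg/ → not permitted

no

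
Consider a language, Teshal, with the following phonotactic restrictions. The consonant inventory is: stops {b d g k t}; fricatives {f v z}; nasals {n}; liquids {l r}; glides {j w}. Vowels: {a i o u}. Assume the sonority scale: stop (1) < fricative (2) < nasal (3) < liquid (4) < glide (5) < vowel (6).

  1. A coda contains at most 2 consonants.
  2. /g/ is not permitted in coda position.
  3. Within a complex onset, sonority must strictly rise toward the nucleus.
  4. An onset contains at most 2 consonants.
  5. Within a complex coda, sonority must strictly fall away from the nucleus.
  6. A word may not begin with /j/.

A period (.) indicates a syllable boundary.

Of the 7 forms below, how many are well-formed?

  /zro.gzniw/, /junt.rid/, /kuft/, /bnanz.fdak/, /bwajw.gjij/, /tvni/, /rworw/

/zro.gzniw/ — violates constraint 4: syllable 2 onset /gzn/ has 3 consonants (> 2) → ill-formed
/junt.rid/ — violates constraint 6: word begins with /j/ → ill-formed
/kuft/ — σ1 onset /k/, coda /ft/ (2→1 falls) ok → well-formed
/bnanz.fdak/ — violates constraint 3: syllable 2 onset /fd/: /f/ (fricative, 2) → /d/ (stop, 1) does not rise → ill-formed
/bwajw.gjij/ — violates constraint 5: syllable 1 coda /jw/: /j/ (glide, 5) → /w/ (glide, 5) does not fall → ill-formed
/tvni/ — violates constraint 4: syllable 1 onset /tvn/ has 3 consonants (> 2) → ill-formed
/rworw/ — violates constraint 5: syllable 1 coda /rw/: /r/ (liquid, 4) → /w/ (glide, 5) does not fall → ill-formed
Well-formed: /kuft/ → 1.

1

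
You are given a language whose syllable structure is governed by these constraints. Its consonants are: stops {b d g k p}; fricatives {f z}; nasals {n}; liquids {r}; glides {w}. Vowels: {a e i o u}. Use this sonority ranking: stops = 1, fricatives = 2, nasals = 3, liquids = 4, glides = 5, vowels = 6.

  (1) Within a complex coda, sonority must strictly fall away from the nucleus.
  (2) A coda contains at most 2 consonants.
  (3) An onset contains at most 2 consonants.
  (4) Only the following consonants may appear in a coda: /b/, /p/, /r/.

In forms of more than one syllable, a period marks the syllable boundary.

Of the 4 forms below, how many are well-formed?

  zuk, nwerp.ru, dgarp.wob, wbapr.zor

zuk — violates constraint 4: syllable 1 coda contains /k/, which is not a licensed coda consonant → ill-formed
nwerp.ru — σ1 onset /nw/ (2C), coda /rp/ (4→1 falls) ok; σ2 onset /r/, coda /∅/ ok → well-formed
dgarp.wob — σ1 onset /dg/ (2C), coda /rp/ (4→1 falls) ok; σ2 onset /w/, coda /b/ ok → well-formed
wbapr.zor — violates constraint 1: syllable 1 coda /pr/: /p/ (stop, 1) → /r/ (liquid, 4) does not fall → ill-formed
Well-formed: nwerp.ru, dgarp.wob → 2.

2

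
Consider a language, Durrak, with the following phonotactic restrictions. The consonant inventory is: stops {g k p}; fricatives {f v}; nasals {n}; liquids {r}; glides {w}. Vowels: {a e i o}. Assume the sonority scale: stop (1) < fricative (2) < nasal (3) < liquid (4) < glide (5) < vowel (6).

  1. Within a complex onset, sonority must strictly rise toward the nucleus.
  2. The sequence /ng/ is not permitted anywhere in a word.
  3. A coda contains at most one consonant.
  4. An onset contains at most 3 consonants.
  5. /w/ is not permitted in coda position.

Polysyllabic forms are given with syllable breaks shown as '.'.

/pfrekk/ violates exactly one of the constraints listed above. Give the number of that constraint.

3

/pfrekk/: syllable 1 coda /kk/ has 2 consonants (> 1).
This is a violation of constraint 3: "A coda contains at most one consonant."
The remaining constraints (1, 2, 4, 5) are satisfied.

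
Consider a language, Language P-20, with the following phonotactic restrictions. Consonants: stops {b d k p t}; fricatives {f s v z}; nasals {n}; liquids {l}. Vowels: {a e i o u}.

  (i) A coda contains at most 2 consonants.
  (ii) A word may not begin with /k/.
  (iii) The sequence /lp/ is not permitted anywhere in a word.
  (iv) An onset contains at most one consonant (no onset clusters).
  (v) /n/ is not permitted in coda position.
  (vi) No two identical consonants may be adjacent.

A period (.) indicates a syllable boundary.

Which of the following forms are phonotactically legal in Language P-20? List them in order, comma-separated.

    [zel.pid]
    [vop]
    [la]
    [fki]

[vop], [la]

[zel.pid] — violates constraint (iii): contains banned sequence /lp/ → phonotactically illegal
[vop] — σ1 onset /v/, coda /p/ ok → phonotactically legal
[la] — σ1 onset /l/, coda /∅/ ok → phonotactically legal
[fki] — violates constraint (iv): syllable 1 onset /fk/ has 2 consonants (> 1) → phonotactically illegal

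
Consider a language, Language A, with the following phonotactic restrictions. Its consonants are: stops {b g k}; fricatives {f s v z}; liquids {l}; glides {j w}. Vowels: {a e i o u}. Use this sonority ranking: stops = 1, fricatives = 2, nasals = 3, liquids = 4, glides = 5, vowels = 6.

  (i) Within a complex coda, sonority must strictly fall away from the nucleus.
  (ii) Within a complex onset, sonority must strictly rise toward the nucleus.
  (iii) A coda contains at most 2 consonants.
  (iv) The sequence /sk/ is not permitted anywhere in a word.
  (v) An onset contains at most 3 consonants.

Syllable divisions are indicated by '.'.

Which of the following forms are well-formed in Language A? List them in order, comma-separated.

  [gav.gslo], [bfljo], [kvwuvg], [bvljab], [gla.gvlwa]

[gav.gslo], [kvwuvg]

[gav.gslo] — σ1 onset /g/, coda /v/ ok; σ2 onset /gsl/ (1→2→4 rises), coda /∅/ ok → well-formed
[bfljo] — violates constraint (v): syllable 1 onset /bflj/ has 4 consonants (> 3) → ill-formed
[kvwuvg] — σ1 onset /kvw/ (1→2→5 rises), coda /vg/ (2→1 falls) ok → well-formed
[bvljab] — violates constraint (v): syllable 1 onset /bvlj/ has 4 consonants (> 3) → ill-formed
[gla.gvlwa] — violates constraint (v): syllable 2 onset /gvlw/ has 4 consonants (> 3) → ill-formed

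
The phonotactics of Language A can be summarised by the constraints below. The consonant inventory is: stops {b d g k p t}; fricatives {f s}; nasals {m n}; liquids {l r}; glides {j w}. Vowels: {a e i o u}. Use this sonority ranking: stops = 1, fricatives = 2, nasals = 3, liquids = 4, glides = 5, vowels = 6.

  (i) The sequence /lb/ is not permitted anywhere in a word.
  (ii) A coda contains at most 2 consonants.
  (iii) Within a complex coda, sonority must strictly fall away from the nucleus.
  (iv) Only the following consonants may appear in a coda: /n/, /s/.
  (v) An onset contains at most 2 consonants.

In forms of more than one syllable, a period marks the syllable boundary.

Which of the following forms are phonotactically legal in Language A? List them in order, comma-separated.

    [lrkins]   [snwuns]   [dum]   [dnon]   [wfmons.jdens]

[lrkins] — violates constraint (v): syllable 1 onset /lrk/ has 3 consonants (> 2) → phonotactically illegal
[snwuns] — violates constraint (v): syllable 1 onset /snw/ has 3 consonants (> 2) → phonotactically illegal
[dum] — violates constraint (iv): syllable 1 coda contains /m/, which is not a licensed coda consonant → phonotactically illegal
[dnon] — σ1 onset /dn/ (2C), coda /n/ ok → phonotactically legal
[wfmons.jdens] — violates constraint (v): syllable 1 onset /wfm/ has 3 consonants (> 2) → phonotactically illegal

[dnon]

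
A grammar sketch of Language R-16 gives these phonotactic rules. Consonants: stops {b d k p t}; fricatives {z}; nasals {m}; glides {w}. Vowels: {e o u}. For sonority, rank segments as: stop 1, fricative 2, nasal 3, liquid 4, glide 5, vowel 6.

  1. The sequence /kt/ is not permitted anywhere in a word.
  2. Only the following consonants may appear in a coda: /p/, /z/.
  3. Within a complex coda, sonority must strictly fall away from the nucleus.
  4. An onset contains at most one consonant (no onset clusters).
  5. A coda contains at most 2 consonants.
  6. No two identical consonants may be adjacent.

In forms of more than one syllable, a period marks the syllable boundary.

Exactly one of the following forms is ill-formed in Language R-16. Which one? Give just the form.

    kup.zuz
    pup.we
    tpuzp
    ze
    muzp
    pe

kup.zuz — σ1 onset /k/, coda /p/ ok; σ2 onset /z/, coda /z/ ok → well-formed
pup.we — σ1 onset /p/, coda /p/ ok; σ2 onset /w/, coda /∅/ ok → well-formed
tpuzp — violates constraint 4: syllable 1 onset /tp/ has 2 consonants (> 1) → ill-formed
ze — σ1 onset /z/, coda /∅/ ok → well-formed
muzp — σ1 onset /m/, coda /zp/ (2→1 falls) ok → well-formed
pe — σ1 onset /p/, coda /∅/ ok → well-formed

tpuzp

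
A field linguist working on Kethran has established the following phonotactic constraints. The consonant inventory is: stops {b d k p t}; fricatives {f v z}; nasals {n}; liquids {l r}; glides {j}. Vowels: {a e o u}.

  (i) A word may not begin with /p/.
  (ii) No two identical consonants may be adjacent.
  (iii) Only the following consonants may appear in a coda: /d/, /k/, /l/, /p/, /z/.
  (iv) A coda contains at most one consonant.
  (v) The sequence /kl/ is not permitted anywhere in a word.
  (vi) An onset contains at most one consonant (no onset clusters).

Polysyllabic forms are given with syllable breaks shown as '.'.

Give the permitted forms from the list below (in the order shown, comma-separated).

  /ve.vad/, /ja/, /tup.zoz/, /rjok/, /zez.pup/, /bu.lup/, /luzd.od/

/ve.vad/, /ja/, /tup.zoz/, /zez.pup/, /bu.lup/

/ve.vad/ — σ1 onset /v/, coda /∅/ ok; σ2 onset /v/, coda /d/ ok → permitted
/ja/ — σ1 onset /j/, coda /∅/ ok → permitted
/tup.zoz/ — σ1 onset /t/, coda /p/ ok; σ2 onset /z/, coda /z/ ok → permitted
/rjok/ — violates constraint (vi): syllable 1 onset /rj/ has 2 consonants (> 1) → not permitted
/zez.pup/ — σ1 onset /z/, coda /z/ ok; σ2 onset /p/, coda /p/ ok → permitted
/bu.lup/ — σ1 onset /b/, coda /∅/ ok; σ2 onset /l/, coda /p/ ok → permitted
/luzd.od/ — violates constraint (iv): syllable 1 coda /zd/ has 2 consonants (> 1) → not permitted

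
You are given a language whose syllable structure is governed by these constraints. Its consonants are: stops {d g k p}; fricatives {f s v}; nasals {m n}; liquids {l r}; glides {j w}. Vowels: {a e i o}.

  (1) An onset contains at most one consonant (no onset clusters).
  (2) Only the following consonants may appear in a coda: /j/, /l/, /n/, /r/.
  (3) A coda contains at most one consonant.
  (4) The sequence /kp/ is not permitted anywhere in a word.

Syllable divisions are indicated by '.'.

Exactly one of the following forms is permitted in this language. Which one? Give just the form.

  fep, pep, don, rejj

fep — violates constraint 2: syllable 1 coda contains /p/, which is not a licensed coda consonant → not permitted
pep — violates constraint 2: syllable 1 coda contains /p/, which is not a licensed coda consonant → not permitted
don — σ1 onset /d/, coda /n/ ok → permitted
rejj — violates constraint 3: syllable 1 coda /jj/ has 2 consonants (> 1) → not permitted

don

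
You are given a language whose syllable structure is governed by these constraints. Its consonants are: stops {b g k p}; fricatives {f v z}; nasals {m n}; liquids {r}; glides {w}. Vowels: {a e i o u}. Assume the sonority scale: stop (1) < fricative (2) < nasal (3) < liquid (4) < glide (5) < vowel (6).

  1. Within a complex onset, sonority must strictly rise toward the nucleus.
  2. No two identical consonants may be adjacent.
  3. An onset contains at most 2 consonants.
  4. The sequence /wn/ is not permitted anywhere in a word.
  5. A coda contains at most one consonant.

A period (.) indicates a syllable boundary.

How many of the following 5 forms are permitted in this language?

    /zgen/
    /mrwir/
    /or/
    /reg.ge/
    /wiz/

/zgen/ — violates constraint 1: syllable 1 onset /zg/: /z/ (fricative, 2) → /g/ (stop, 1) does not rise → not permitted
/mrwir/ — violates constraint 3: syllable 1 onset /mrw/ has 3 consonants (> 2) → not permitted
/or/ — σ1 onset /∅/, coda /r/ ok → permitted
/reg.ge/ — violates constraint 2: adjacent identical consonants /gg/ → not permitted
/wiz/ — σ1 onset /w/, coda /z/ ok → permitted
Permitted: /or/, /wiz/ → 2.

2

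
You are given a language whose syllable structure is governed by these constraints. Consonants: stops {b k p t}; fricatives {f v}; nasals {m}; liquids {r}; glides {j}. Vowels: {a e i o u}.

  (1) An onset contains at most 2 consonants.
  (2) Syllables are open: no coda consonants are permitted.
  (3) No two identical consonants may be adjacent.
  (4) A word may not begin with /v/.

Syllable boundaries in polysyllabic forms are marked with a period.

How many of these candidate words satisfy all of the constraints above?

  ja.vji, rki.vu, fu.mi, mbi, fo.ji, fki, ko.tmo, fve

8

ja.vji — σ1 onset /j/, coda /∅/ ok; σ2 onset /vj/ (2C), coda /∅/ ok → licit
rki.vu — σ1 onset /rk/ (2C), coda /∅/ ok; σ2 onset /v/, coda /∅/ ok → licit
fu.mi — σ1 onset /f/, coda /∅/ ok; σ2 onset /m/, coda /∅/ ok → licit
mbi — σ1 onset /mb/ (2C), coda /∅/ ok → licit
fo.ji — σ1 onset /f/, coda /∅/ ok; σ2 onset /j/, coda /∅/ ok → licit
fki — σ1 onset /fk/ (2C), coda /∅/ ok → licit
ko.tmo — σ1 onset /k/, coda /∅/ ok; σ2 onset /tm/ (2C), coda /∅/ ok → licit
fve — σ1 onset /fv/ (2C), coda /∅/ ok → licit
Licit: ja.vji, rki.vu, fu.mi, mbi, fo.ji, fki, ko.tmo, fve → 8.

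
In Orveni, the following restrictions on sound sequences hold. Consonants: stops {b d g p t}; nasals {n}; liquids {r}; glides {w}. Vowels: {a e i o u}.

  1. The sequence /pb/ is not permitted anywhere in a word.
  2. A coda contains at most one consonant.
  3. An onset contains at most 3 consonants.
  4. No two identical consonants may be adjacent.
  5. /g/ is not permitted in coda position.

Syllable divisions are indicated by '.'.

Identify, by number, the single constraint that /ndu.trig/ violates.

5

/ndu.trig/: syllable 2 coda contains /g/.
This is a violation of constraint 5: "/g/ is not permitted in coda position."
The remaining constraints (1, 2, 3, 4) are satisfied.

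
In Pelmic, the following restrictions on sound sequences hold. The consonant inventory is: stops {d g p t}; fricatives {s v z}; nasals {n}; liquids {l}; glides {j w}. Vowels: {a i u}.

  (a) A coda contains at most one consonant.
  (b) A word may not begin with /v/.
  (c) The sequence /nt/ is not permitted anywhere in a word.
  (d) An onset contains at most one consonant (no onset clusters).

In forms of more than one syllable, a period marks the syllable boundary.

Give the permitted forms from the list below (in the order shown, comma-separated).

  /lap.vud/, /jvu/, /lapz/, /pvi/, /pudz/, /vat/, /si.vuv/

/lap.vud/, /si.vuv/

/lap.vud/ — σ1 onset /l/, coda /p/ ok; σ2 onset /v/, coda /d/ ok → permitted
/jvu/ — violates constraint (d): syllable 1 onset /jv/ has 2 consonants (> 1) → not permitted
/lapz/ — violates constraint (a): syllable 1 coda /pz/ has 2 consonants (> 1) → not permitted
/pvi/ — violates constraint (d): syllable 1 onset /pv/ has 2 consonants (> 1) → not permitted
/pudz/ — violates constraint (a): syllable 1 coda /dz/ has 2 consonants (> 1) → not permitted
/vat/ — violates constraint (b): word begins with /v/ → not permitted
/si.vuv/ — σ1 onset /s/, coda /∅/ ok; σ2 onset /v/, coda /v/ ok → permitted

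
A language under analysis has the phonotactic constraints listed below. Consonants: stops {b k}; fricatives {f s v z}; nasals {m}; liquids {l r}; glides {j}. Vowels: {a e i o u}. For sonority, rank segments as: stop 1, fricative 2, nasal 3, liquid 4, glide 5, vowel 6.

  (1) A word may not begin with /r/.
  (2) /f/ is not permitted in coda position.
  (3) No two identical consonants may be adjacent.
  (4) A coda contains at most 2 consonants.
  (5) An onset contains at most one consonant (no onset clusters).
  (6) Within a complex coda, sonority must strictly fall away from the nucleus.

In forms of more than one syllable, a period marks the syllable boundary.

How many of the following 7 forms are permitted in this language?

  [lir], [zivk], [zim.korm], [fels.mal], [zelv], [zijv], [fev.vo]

6

[lir] — σ1 onset /l/, coda /r/ ok → permitted
[zivk] — σ1 onset /z/, coda /vk/ (2→1 falls) ok → permitted
[zim.korm] — σ1 onset /z/, coda /m/ ok; σ2 onset /k/, coda /rm/ (4→3 falls) ok → permitted
[fels.mal] — σ1 onset /f/, coda /ls/ (4→2 falls) ok; σ2 onset /m/, coda /l/ ok → permitted
[zelv] — σ1 onset /z/, coda /lv/ (4→2 falls) ok → permitted
[zijv] — σ1 onset /z/, coda /jv/ (5→2 falls) ok → permitted
[fev.vo] — violates constraint 3: adjacent identical consonants /vv/ → not permitted
Permitted: [lir], [zivk], [zim.korm], [fels.mal], [zelv], [zijv] → 6.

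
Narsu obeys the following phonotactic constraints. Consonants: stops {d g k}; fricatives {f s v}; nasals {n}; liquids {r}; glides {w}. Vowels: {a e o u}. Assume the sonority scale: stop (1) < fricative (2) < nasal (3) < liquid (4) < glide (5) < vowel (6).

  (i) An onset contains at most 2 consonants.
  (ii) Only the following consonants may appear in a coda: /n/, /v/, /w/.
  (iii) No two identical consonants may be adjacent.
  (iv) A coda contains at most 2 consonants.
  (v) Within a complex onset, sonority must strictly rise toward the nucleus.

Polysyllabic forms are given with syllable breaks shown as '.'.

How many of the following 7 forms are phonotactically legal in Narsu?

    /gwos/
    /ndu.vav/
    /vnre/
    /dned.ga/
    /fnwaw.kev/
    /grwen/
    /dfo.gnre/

0

/gwos/ — violates constraint (ii): syllable 1 coda contains /s/, which is not a licensed coda consonant → phonotactically illegal
/ndu.vav/ — violates constraint (v): syllable 1 onset /nd/: /n/ (nasal, 3) → /d/ (stop, 1) does not rise → phonotactically illegal
/vnre/ — violates constraint (i): syllable 1 onset /vnr/ has 3 consonants (> 2) → phonotactically illegal
/dned.ga/ — violates constraint (ii): syllable 1 coda contains /d/, which is not a licensed coda consonant → phonotactically illegal
/fnwaw.kev/ — violates constraint (i): syllable 1 onset /fnw/ has 3 consonants (> 2) → phonotactically illegal
/grwen/ — violates constraint (i): syllable 1 onset /grw/ has 3 consonants (> 2) → phonotactically illegal
/dfo.gnre/ — violates constraint (i): syllable 2 onset /gnr/ has 3 consonants (> 2) → phonotactically illegal
No form is phonotactically legal → 0.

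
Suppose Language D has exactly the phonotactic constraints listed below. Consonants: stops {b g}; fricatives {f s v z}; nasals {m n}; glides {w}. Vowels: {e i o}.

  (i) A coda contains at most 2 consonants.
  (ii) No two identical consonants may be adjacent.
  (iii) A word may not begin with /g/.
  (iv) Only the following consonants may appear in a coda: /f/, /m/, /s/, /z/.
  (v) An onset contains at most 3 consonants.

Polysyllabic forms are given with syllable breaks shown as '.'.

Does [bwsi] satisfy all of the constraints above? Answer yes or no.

[bwsi] — σ1 onset /bws/ (3C), coda /∅/ ok → licit

yes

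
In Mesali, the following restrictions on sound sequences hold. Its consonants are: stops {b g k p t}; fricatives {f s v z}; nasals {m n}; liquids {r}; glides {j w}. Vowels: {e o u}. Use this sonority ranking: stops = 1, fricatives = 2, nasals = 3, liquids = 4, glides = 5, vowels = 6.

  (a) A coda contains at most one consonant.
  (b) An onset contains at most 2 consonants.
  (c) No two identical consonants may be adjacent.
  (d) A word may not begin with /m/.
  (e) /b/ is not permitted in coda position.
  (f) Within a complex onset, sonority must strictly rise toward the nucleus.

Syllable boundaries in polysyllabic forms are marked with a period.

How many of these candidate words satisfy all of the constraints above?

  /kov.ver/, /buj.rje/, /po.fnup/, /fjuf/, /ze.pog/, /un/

/kov.ver/ — violates constraint (c): adjacent identical consonants /vv/ → phonotactically illegal
/buj.rje/ — σ1 onset /b/, coda /j/ ok; σ2 onset /rj/ (4→5 rises), coda /∅/ ok → phonotactically legal
/po.fnup/ — σ1 onset /p/, coda /∅/ ok; σ2 onset /fn/ (2→3 rises), coda /p/ ok → phonotactically legal
/fjuf/ — σ1 onset /fj/ (2→5 rises), coda /f/ ok → phonotactically legal
/ze.pog/ — σ1 onset /z/, coda /∅/ ok; σ2 onset /p/, coda /g/ ok → phonotactically legal
/un/ — σ1 onset /∅/, coda /n/ ok → phonotactically legal
Phonotactically legal: /buj.rje/, /po.fnup/, /fjuf/, /ze.pog/, /un/ → 5.

5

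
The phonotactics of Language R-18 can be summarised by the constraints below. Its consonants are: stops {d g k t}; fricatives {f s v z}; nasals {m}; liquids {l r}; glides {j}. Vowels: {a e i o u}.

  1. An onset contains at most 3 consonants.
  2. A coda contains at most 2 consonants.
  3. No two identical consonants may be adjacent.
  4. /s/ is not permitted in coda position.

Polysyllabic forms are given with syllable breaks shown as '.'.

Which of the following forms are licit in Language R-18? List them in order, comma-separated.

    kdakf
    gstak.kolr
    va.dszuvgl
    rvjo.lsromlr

kdakf

kdakf — σ1 onset /kd/ (2C), coda /kf/ (2C) ok → licit
gstak.kolr — violates constraint 3: adjacent identical consonants /kk/ → illicit
va.dszuvgl — violates constraint 2: syllable 2 coda /vgl/ has 3 consonants (> 2) → illicit
rvjo.lsromlr — violates constraint 2: syllable 2 coda /mlr/ has 3 consonants (> 2) → illicit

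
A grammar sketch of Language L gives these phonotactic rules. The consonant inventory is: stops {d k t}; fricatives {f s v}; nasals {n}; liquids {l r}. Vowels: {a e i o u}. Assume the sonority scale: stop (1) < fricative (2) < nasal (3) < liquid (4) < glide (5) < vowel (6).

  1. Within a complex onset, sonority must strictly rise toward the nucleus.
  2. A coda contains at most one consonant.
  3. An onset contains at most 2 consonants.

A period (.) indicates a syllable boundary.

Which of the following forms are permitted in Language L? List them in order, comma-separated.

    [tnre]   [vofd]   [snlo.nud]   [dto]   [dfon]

[dfon]

[tnre] — violates constraint 3: syllable 1 onset /tnr/ has 3 consonants (> 2) → not permitted
[vofd] — violates constraint 2: syllable 1 coda /fd/ has 2 consonants (> 1) → not permitted
[snlo.nud] — violates constraint 3: syllable 1 onset /snl/ has 3 consonants (> 2) → not permitted
[dto] — violates constraint 1: syllable 1 onset /dt/: /d/ (stop, 1) → /t/ (stop, 1) does not rise → not permitted
[dfon] — σ1 onset /df/ (1→2 rises), coda /n/ ok → permitted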